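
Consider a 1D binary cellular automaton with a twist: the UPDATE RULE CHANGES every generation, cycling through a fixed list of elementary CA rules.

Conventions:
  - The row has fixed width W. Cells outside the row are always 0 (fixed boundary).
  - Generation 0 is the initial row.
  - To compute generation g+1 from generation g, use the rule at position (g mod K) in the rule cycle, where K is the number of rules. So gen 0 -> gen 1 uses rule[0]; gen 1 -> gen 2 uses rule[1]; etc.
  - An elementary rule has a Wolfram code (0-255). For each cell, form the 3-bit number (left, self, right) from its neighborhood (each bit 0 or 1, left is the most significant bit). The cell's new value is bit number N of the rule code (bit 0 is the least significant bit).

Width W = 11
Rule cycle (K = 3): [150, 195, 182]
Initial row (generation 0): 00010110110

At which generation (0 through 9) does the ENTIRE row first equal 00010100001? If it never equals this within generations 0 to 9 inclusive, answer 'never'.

Gen 0: 00010110110
Gen 1 (rule 150): 00110000001
Gen 2 (rule 195): 11010111110
Gen 3 (rule 182): 00111011101
Gen 4 (rule 150): 01010001001
Gen 5 (rule 195): 10000110010
Gen 6 (rule 182): 11001001111
Gen 7 (rule 150): 00111110110
Gen 8 (rule 195): 11011110010
Gen 9 (rule 182): 00101101111

Answer: never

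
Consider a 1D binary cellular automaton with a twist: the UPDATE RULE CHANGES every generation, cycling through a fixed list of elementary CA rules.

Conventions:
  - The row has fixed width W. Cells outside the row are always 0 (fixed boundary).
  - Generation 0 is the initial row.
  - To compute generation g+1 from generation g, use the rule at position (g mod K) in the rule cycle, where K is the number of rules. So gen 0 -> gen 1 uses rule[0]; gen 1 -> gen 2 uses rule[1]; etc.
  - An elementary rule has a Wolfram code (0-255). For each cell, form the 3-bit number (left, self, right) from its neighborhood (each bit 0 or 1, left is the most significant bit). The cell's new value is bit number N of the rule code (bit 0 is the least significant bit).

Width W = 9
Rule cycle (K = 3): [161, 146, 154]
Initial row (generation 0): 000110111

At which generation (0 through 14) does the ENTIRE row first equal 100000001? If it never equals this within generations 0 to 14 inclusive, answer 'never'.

Gen 0: 000110111
Gen 1 (rule 161): 110001010
Gen 2 (rule 146): 001010001
Gen 3 (rule 154): 010001010
Gen 4 (rule 161): 000100100
Gen 5 (rule 146): 001011010
Gen 6 (rule 154): 010010001
Gen 7 (rule 161): 000000100
Gen 8 (rule 146): 000001010
Gen 9 (rule 154): 000010001
Gen 10 (rule 161): 111000100
Gen 11 (rule 146): 010101010
Gen 12 (rule 154): 100000001
Gen 13 (rule 161): 001111100
Gen 14 (rule 146): 010111010

Answer: 12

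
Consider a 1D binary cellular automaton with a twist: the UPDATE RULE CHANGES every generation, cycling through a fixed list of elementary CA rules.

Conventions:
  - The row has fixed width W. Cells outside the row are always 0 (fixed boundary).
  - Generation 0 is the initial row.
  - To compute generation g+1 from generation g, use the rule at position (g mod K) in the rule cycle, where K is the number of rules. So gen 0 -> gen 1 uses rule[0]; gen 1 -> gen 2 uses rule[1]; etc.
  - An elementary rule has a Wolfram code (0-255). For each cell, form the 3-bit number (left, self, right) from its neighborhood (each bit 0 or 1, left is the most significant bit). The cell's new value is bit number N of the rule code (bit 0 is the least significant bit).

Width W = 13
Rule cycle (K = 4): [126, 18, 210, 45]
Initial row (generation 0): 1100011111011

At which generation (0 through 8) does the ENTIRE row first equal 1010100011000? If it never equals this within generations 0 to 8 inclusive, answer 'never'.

Gen 0: 1100011111011
Gen 1 (rule 126): 1110110001111
Gen 2 (rule 18): 0000001010000
Gen 3 (rule 210): 0000010001000
Gen 4 (rule 45): 1111010101011
Gen 5 (rule 126): 1001111111111
Gen 6 (rule 18): 0110000000000
Gen 7 (rule 210): 1011000000000
Gen 8 (rule 45): 1110011111111

Answer: never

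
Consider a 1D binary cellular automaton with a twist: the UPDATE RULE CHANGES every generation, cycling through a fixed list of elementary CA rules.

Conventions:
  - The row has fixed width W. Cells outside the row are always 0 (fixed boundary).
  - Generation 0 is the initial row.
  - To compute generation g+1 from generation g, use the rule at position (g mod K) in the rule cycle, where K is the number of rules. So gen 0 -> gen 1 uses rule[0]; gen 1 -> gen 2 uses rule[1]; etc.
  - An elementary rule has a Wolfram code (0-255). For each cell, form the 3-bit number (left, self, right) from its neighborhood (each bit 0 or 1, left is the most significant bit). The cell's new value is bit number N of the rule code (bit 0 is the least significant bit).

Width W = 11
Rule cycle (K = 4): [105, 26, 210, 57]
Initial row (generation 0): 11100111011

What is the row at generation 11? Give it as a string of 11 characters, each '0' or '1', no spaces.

Gen 0: 11100111011
Gen 1 (rule 105): 10100101111
Gen 2 (rule 26): 00011001000
Gen 3 (rule 210): 00101110100
Gen 4 (rule 57): 10011001011
Gen 5 (rule 105): 00011000111
Gen 6 (rule 26): 00110101100
Gen 7 (rule 210): 01010000110
Gen 8 (rule 57): 00101110101
Gen 9 (rule 105): 10011011010
Gen 10 (rule 26): 01110010001
Gen 11 (rule 210): 10111101010

Answer: 10111101010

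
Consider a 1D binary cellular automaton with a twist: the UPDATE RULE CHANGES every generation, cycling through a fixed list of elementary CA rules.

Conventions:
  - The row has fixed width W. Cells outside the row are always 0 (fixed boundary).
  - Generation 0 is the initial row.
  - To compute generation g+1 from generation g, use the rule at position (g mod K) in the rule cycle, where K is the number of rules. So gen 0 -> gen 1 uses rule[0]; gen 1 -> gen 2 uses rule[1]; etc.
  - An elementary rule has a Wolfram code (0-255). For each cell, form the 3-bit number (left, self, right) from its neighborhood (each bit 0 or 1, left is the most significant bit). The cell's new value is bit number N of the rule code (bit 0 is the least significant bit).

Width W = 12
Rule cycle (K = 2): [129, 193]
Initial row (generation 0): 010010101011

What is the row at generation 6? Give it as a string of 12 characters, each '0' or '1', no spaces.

Gen 0: 010010101011
Gen 1 (rule 129): 000000000000
Gen 2 (rule 193): 111111111111
Gen 3 (rule 129): 011111111110
Gen 4 (rule 193): 001111111110
Gen 5 (rule 129): 100111111100
Gen 6 (rule 193): 000011111101

Answer: 000011111101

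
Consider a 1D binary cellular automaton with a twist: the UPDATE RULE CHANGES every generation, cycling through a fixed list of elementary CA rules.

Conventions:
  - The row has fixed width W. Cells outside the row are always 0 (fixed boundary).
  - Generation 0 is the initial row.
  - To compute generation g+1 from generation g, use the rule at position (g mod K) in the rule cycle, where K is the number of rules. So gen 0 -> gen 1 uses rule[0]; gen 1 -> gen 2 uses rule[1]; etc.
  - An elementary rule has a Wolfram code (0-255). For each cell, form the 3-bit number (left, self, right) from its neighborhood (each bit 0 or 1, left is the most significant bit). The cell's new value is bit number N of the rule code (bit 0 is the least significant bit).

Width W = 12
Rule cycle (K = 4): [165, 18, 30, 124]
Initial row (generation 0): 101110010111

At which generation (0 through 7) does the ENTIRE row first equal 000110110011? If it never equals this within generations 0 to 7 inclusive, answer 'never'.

Answer: 3

Derivation:
Gen 0: 101110010111
Gen 1 (rule 165): 110100011010
Gen 2 (rule 18): 000010100001
Gen 3 (rule 30): 000110110011
Gen 4 (rule 124): 000111111011
Gen 5 (rule 165): 110011110100
Gen 6 (rule 18): 001100000010
Gen 7 (rule 30): 011010000111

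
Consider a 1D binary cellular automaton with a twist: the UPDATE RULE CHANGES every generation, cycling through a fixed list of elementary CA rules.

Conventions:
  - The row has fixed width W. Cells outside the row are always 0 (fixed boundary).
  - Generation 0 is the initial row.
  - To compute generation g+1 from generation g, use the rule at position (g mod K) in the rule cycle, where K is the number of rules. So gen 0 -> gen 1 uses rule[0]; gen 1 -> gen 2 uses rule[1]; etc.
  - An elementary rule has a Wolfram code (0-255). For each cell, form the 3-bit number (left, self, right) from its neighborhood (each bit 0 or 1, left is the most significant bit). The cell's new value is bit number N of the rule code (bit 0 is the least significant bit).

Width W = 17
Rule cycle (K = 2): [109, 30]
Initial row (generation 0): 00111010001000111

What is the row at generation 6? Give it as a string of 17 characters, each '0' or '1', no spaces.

Answer: 10100010001000000

Derivation:
Gen 0: 00111010001000111
Gen 1 (rule 109): 10101110101010101
Gen 2 (rule 30): 10101000101010101
Gen 3 (rule 109): 11111010111111111
Gen 4 (rule 30): 10000010100000000
Gen 5 (rule 109): 10111011101111111
Gen 6 (rule 30): 10100010001000000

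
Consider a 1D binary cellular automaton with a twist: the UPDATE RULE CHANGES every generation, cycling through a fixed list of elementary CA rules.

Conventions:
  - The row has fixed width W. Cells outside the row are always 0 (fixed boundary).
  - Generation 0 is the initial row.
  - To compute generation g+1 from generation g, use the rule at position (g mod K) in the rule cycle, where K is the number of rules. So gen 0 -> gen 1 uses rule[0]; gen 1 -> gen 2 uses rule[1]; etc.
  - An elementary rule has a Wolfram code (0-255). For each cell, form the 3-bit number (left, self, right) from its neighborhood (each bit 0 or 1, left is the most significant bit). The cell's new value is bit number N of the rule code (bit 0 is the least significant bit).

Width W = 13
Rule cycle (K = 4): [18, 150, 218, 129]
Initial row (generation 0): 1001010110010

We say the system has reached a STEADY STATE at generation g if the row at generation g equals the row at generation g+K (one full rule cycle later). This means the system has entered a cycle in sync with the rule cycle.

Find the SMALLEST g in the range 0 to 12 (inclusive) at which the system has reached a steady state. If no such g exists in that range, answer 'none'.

Gen 0: 1001010110010
Gen 1 (rule 18): 0110000001101
Gen 2 (rule 150): 1001000010001
Gen 3 (rule 218): 0110100101010
Gen 4 (rule 129): 0000000000000
Gen 5 (rule 18): 0000000000000
Gen 6 (rule 150): 0000000000000
Gen 7 (rule 218): 0000000000000
Gen 8 (rule 129): 1111111111111
Gen 9 (rule 18): 0000000000000
Gen 10 (rule 150): 0000000000000
Gen 11 (rule 218): 0000000000000
Gen 12 (rule 129): 1111111111111
Gen 13 (rule 18): 0000000000000
Gen 14 (rule 150): 0000000000000
Gen 15 (rule 218): 0000000000000
Gen 16 (rule 129): 1111111111111

Answer: 5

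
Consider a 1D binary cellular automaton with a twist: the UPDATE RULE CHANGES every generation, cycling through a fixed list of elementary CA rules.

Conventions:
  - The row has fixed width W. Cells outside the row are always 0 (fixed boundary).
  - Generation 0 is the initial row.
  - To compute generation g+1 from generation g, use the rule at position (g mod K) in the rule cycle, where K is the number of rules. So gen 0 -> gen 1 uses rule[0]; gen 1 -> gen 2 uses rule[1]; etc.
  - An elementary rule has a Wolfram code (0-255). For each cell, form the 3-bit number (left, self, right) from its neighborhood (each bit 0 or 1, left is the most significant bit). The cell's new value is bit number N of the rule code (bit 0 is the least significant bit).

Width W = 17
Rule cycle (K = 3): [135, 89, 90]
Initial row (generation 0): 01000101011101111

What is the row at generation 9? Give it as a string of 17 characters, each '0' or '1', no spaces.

Gen 0: 01000101011101111
Gen 1 (rule 135): 11011101001000110
Gen 2 (rule 89): 11010100100110111
Gen 3 (rule 90): 11000011011110101
Gen 4 (rule 135): 00011100001100101
Gen 5 (rule 89): 11010111101110000
Gen 6 (rule 90): 11000100101011000
Gen 7 (rule 135): 00011101101000011
Gen 8 (rule 89): 11010101100111011
Gen 9 (rule 90): 11000001111101011

Answer: 11000001111101011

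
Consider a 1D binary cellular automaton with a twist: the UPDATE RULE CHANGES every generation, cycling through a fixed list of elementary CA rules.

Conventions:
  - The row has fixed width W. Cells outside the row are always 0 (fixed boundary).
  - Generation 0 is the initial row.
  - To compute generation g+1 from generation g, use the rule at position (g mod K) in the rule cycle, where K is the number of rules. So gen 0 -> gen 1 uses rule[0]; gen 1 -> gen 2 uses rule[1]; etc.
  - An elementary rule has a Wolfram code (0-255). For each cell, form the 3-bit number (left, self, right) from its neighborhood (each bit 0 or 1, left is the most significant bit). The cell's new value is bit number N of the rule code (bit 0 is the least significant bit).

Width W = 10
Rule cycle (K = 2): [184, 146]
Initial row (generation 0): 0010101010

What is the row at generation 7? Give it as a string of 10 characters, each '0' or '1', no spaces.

Answer: 0001000100

Derivation:
Gen 0: 0010101010
Gen 1 (rule 184): 0001010101
Gen 2 (rule 146): 0010000000
Gen 3 (rule 184): 0001000000
Gen 4 (rule 146): 0010100000
Gen 5 (rule 184): 0001010000
Gen 6 (rule 146): 0010001000
Gen 7 (rule 184): 0001000100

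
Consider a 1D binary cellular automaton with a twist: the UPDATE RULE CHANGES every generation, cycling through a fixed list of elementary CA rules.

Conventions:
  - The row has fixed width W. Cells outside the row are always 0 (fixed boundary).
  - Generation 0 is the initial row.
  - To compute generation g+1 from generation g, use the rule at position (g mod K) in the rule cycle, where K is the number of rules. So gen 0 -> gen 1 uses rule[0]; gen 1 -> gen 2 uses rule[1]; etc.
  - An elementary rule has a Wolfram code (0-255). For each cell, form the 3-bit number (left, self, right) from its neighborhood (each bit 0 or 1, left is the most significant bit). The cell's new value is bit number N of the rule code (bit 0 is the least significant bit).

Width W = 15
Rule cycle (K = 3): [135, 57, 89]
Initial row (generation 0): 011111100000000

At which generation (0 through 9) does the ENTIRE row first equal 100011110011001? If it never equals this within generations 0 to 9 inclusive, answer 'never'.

Answer: 7

Derivation:
Gen 0: 011111100000000
Gen 1 (rule 135): 101111001111111
Gen 2 (rule 57): 011000101000000
Gen 3 (rule 89): 011110000111111
Gen 4 (rule 135): 101100111011110
Gen 5 (rule 57): 011010100110001
Gen 6 (rule 89): 011000010111100
Gen 7 (rule 135): 100011110011001
Gen 8 (rule 57): 011010001010100
Gen 9 (rule 89): 011001100000011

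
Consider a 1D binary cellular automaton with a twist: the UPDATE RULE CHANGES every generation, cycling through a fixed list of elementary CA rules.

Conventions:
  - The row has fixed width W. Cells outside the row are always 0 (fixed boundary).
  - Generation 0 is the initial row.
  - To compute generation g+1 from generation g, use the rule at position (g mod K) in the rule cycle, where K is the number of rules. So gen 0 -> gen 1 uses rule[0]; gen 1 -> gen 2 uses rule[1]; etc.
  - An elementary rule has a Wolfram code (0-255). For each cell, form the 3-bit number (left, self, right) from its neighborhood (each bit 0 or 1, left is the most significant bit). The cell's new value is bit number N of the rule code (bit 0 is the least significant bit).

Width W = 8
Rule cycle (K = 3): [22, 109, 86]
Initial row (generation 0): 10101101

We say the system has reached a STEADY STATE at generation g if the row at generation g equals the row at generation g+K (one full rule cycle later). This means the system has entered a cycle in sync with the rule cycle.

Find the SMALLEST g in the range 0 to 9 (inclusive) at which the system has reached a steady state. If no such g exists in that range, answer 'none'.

Gen 0: 10101101
Gen 1 (rule 22): 10100001
Gen 2 (rule 109): 11101101
Gen 3 (rule 86): 00100101
Gen 4 (rule 22): 01111101
Gen 5 (rule 109): 01000111
Gen 6 (rule 86): 11101001
Gen 7 (rule 22): 00001111
Gen 8 (rule 109): 11101001
Gen 9 (rule 86): 00101111
Gen 10 (rule 22): 01100000
Gen 11 (rule 109): 01101111
Gen 12 (rule 86): 10100001

Answer: none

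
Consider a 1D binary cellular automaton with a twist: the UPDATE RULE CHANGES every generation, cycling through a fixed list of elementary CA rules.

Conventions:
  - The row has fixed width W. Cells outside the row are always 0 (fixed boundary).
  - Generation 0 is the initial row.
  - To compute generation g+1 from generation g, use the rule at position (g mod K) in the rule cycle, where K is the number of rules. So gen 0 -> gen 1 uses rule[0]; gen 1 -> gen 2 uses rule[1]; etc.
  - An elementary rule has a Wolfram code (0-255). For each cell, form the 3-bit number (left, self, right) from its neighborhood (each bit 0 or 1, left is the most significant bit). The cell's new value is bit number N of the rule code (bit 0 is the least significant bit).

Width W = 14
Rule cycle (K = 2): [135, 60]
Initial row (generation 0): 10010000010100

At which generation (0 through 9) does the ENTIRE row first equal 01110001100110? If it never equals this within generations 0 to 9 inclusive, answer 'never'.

Gen 0: 10010000010100
Gen 1 (rule 135): 10110111110101
Gen 2 (rule 60): 11101100001111
Gen 3 (rule 135): 01000001110110
Gen 4 (rule 60): 01100001001101
Gen 5 (rule 135): 10001111010001
Gen 6 (rule 60): 11001000111001
Gen 7 (rule 135): 00011011010011
Gen 8 (rule 60): 00010110111010
Gen 9 (rule 135): 11110000010010

Answer: never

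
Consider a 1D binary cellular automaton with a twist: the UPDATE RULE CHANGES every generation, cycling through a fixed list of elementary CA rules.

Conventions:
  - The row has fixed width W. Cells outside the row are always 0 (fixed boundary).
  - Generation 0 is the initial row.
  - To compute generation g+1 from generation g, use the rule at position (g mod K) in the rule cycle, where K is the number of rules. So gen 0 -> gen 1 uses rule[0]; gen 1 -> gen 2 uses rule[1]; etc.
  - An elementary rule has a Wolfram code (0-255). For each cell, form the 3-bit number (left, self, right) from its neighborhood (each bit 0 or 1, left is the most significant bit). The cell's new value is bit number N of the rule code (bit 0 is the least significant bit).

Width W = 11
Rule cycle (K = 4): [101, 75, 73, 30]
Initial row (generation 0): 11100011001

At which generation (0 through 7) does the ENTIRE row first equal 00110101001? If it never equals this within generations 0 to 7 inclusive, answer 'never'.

Gen 0: 11100011001
Gen 1 (rule 101): 00101001001
Gen 2 (rule 75): 11000010010
Gen 3 (rule 73): 11011000000
Gen 4 (rule 30): 10010100000
Gen 5 (rule 101): 10011101111
Gen 6 (rule 75): 00110101001
Gen 7 (rule 73): 10110000000

Answer: 6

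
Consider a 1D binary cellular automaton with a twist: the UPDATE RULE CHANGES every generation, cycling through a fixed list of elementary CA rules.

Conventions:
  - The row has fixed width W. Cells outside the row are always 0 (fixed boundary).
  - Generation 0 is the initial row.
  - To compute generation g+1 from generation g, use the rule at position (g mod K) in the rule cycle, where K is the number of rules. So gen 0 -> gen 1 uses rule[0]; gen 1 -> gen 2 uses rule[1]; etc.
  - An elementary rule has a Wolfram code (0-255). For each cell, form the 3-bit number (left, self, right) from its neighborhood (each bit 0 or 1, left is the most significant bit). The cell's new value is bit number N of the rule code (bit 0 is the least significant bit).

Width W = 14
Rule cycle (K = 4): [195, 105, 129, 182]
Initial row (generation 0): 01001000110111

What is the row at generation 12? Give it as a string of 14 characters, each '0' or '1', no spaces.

Answer: 01011011010100

Derivation:
Gen 0: 01001000110111
Gen 1 (rule 195): 10010011010011
Gen 2 (rule 105): 00000011100011
Gen 3 (rule 129): 11111001001000
Gen 4 (rule 182): 01110111111100
Gen 5 (rule 195): 10110011111101
Gen 6 (rule 105): 01110010000110
Gen 7 (rule 129): 00100000110000
Gen 8 (rule 182): 01110001001000
Gen 9 (rule 195): 10110110010011
Gen 10 (rule 105): 01111110000011
Gen 11 (rule 129): 00111100111000
Gen 12 (rule 182): 01011011010100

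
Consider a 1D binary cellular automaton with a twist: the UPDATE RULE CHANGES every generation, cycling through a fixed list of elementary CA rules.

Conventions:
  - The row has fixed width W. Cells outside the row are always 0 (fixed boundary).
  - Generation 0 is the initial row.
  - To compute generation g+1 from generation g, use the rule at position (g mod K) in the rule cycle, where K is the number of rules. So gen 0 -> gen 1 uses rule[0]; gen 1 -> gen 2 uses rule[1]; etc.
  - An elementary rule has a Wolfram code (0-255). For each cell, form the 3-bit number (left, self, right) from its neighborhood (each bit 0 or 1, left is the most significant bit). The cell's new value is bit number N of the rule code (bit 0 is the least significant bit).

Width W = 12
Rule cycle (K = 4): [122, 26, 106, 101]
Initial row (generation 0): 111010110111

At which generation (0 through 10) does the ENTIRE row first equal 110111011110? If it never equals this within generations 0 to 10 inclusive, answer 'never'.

Gen 0: 111010110111
Gen 1 (rule 122): 101101111101
Gen 2 (rule 26): 001001000000
Gen 3 (rule 106): 010010000000
Gen 4 (rule 101): 010010111111
Gen 5 (rule 122): 101101100001
Gen 6 (rule 26): 001001010010
Gen 7 (rule 106): 010010100100
Gen 8 (rule 101): 010011100101
Gen 9 (rule 122): 101110111010
Gen 10 (rule 26): 001000100001

Answer: never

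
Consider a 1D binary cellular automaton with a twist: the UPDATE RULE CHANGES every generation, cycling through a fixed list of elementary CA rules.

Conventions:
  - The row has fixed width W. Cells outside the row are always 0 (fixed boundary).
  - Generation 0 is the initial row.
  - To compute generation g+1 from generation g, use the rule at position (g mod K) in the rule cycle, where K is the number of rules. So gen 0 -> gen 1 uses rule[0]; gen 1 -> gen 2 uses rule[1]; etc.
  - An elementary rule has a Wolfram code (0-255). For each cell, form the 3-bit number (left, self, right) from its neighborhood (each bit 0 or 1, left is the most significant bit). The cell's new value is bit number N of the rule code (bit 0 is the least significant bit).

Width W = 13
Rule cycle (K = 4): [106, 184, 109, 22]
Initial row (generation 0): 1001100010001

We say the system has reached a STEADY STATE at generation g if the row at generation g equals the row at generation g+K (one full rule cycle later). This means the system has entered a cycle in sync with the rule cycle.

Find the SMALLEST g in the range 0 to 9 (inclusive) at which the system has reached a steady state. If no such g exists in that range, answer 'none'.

Answer: 8

Derivation:
Gen 0: 1001100010001
Gen 1 (rule 106): 0011100100010
Gen 2 (rule 184): 0011010010001
Gen 3 (rule 109): 1011110010101
Gen 4 (rule 22): 1000001110101
Gen 5 (rule 106): 0000011011010
Gen 6 (rule 184): 0000010110101
Gen 7 (rule 109): 1111011111111
Gen 8 (rule 22): 0000000000000
Gen 9 (rule 106): 0000000000000
Gen 10 (rule 184): 0000000000000
Gen 11 (rule 109): 1111111111111
Gen 12 (rule 22): 0000000000000
Gen 13 (rule 106): 0000000000000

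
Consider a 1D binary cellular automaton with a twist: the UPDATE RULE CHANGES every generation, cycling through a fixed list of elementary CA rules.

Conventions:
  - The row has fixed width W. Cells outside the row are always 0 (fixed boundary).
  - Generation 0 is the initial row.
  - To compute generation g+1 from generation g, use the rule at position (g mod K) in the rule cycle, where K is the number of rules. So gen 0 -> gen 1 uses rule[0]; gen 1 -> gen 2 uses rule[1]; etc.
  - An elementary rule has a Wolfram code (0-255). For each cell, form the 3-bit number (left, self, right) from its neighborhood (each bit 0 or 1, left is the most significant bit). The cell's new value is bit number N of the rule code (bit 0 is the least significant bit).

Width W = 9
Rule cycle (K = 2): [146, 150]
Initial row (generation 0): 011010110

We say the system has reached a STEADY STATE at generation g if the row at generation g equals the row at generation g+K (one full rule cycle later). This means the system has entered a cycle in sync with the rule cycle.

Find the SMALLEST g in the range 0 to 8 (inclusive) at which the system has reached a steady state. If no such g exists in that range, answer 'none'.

Gen 0: 011010110
Gen 1 (rule 146): 100000001
Gen 2 (rule 150): 110000011
Gen 3 (rule 146): 001000100
Gen 4 (rule 150): 011101110
Gen 5 (rule 146): 101000101
Gen 6 (rule 150): 101101101
Gen 7 (rule 146): 000000000
Gen 8 (rule 150): 000000000
Gen 9 (rule 146): 000000000
Gen 10 (rule 150): 000000000

Answer: 7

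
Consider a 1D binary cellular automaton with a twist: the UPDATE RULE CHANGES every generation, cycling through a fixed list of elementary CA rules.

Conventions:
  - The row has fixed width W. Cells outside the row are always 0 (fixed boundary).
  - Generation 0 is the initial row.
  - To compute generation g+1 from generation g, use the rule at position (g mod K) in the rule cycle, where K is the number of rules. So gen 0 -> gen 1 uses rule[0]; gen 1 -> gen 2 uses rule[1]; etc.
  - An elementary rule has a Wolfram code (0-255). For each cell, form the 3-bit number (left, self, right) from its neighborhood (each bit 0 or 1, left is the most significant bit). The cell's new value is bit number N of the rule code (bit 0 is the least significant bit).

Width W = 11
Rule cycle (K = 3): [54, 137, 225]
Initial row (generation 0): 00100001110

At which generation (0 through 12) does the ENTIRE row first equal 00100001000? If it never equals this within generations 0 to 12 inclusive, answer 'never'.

Gen 0: 00100001110
Gen 1 (rule 54): 01110010001
Gen 2 (rule 137): 01100000100
Gen 3 (rule 225): 00101110001
Gen 4 (rule 54): 01110001011
Gen 5 (rule 137): 01100100010
Gen 6 (rule 225): 00100001000
Gen 7 (rule 54): 01110011100
Gen 8 (rule 137): 01100011001
Gen 9 (rule 225): 00101001000
Gen 10 (rule 54): 01111111100
Gen 11 (rule 137): 01111111001
Gen 12 (rule 225): 00111111000

Answer: 6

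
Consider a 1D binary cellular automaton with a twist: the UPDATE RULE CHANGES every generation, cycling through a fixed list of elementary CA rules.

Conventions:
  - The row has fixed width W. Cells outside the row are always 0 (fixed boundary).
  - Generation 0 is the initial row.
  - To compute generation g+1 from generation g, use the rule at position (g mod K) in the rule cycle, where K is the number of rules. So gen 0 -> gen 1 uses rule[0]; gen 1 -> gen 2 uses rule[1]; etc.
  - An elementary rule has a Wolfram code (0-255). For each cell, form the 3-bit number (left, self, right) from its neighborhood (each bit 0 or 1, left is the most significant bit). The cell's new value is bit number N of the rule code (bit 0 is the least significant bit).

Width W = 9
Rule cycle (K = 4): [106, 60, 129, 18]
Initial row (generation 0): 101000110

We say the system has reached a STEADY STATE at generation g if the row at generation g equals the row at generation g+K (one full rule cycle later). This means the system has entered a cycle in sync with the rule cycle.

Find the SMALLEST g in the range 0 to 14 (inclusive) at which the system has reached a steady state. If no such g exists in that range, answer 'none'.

Answer: 4

Derivation:
Gen 0: 101000110
Gen 1 (rule 106): 010001110
Gen 2 (rule 60): 011001001
Gen 3 (rule 129): 000000000
Gen 4 (rule 18): 000000000
Gen 5 (rule 106): 000000000
Gen 6 (rule 60): 000000000
Gen 7 (rule 129): 111111111
Gen 8 (rule 18): 000000000
Gen 9 (rule 106): 000000000
Gen 10 (rule 60): 000000000
Gen 11 (rule 129): 111111111
Gen 12 (rule 18): 000000000
Gen 13 (rule 106): 000000000
Gen 14 (rule 60): 000000000
Gen 15 (rule 129): 111111111
Gen 16 (rule 18): 000000000
Gen 17 (rule 106): 000000000
Gen 18 (rule 60): 000000000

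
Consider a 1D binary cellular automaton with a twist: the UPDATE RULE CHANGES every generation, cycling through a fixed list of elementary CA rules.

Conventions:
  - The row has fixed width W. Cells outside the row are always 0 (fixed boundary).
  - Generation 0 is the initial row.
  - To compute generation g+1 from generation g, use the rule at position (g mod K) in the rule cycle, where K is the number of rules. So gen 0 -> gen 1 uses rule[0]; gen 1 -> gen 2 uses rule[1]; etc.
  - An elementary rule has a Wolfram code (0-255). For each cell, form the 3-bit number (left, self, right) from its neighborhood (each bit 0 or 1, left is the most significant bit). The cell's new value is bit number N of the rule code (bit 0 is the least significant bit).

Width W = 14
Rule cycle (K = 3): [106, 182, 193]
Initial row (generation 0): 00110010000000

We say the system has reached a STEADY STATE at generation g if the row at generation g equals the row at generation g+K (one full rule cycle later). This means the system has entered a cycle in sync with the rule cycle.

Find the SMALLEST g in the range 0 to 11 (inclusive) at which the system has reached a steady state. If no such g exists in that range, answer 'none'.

Answer: none

Derivation:
Gen 0: 00110010000000
Gen 1 (rule 106): 01110100000000
Gen 2 (rule 182): 10101110000000
Gen 3 (rule 193): 00000110111111
Gen 4 (rule 106): 00001111100001
Gen 5 (rule 182): 00010111010011
Gen 6 (rule 193): 11000011000001
Gen 7 (rule 106): 11000111000010
Gen 8 (rule 182): 00101010100111
Gen 9 (rule 193): 10000000000011
Gen 10 (rule 106): 00000000000111
Gen 11 (rule 182): 00000000001010
Gen 12 (rule 193): 11111111100000
Gen 13 (rule 106): 10000000100000
Gen 14 (rule 182): 11000001110000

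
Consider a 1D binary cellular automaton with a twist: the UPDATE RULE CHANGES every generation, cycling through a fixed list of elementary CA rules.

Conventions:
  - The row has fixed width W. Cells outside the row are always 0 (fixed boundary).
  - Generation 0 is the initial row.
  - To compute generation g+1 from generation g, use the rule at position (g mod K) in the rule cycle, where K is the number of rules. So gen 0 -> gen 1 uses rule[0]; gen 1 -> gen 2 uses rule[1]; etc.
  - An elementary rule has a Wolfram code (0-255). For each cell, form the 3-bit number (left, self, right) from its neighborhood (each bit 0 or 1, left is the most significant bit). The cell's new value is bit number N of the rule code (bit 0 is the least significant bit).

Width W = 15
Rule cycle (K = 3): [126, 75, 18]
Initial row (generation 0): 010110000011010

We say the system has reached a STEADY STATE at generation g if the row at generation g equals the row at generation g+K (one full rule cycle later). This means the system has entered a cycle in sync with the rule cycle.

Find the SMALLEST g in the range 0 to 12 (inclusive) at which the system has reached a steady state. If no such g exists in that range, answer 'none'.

Gen 0: 010110000011010
Gen 1 (rule 126): 111111000111111
Gen 2 (rule 75): 100001011100001
Gen 3 (rule 18): 010010000010010
Gen 4 (rule 126): 111111000111111
Gen 5 (rule 75): 100001011100001
Gen 6 (rule 18): 010010000010010
Gen 7 (rule 126): 111111000111111
Gen 8 (rule 75): 100001011100001
Gen 9 (rule 18): 010010000010010
Gen 10 (rule 126): 111111000111111
Gen 11 (rule 75): 100001011100001
Gen 12 (rule 18): 010010000010010
Gen 13 (rule 126): 111111000111111
Gen 14 (rule 75): 100001011100001
Gen 15 (rule 18): 010010000010010

Answer: 1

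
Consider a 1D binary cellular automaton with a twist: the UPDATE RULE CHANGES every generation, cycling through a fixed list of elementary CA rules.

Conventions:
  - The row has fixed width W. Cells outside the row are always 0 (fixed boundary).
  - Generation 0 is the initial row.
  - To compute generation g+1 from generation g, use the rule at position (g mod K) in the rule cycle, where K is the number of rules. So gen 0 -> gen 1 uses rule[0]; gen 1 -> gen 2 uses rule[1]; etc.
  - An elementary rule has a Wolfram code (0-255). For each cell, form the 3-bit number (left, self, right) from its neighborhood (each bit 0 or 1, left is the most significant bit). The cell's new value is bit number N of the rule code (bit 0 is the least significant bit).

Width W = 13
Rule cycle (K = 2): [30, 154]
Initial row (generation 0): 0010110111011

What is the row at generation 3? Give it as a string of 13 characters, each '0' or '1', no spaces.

Gen 0: 0010110111011
Gen 1 (rule 30): 0110100100010
Gen 2 (rule 154): 1100011010101
Gen 3 (rule 30): 1010110010101

Answer: 1010110010101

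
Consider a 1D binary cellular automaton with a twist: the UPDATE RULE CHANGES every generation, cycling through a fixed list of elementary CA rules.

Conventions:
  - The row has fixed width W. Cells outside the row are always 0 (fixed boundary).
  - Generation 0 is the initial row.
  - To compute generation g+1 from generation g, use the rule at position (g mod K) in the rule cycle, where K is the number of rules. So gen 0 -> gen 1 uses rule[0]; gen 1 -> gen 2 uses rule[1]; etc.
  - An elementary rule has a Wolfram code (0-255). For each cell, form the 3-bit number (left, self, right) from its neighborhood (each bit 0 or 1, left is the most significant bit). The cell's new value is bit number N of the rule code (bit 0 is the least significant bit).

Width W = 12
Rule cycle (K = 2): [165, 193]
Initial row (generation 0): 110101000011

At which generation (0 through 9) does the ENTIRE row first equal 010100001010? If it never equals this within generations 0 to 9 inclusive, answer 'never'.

Gen 0: 110101000011
Gen 1 (rule 165): 001111011000
Gen 2 (rule 193): 100111001011
Gen 3 (rule 165): 100010001100
Gen 4 (rule 193): 001000100101
Gen 5 (rule 165): 101010100111
Gen 6 (rule 193): 000000000011
Gen 7 (rule 165): 111111111000
Gen 8 (rule 193): 011111111011
Gen 9 (rule 165): 001111110100

Answer: never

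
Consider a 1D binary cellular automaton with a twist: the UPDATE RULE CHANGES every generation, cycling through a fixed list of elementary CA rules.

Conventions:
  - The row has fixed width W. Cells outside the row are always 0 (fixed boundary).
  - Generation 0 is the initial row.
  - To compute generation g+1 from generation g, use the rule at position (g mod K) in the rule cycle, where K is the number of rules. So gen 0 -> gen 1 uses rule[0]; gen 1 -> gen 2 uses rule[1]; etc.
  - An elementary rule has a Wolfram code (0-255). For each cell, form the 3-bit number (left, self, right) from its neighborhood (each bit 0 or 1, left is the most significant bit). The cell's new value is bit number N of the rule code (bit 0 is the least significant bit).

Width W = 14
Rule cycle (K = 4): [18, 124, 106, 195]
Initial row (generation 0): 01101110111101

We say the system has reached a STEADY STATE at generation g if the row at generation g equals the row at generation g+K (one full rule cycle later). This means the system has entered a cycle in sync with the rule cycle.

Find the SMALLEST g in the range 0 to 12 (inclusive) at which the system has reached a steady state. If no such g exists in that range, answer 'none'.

Gen 0: 01101110111101
Gen 1 (rule 18): 10000000000000
Gen 2 (rule 124): 11000000000000
Gen 3 (rule 106): 11000000000000
Gen 4 (rule 195): 01011111111111
Gen 5 (rule 18): 10000000000000
Gen 6 (rule 124): 11000000000000
Gen 7 (rule 106): 11000000000000
Gen 8 (rule 195): 01011111111111
Gen 9 (rule 18): 10000000000000
Gen 10 (rule 124): 11000000000000
Gen 11 (rule 106): 11000000000000
Gen 12 (rule 195): 01011111111111
Gen 13 (rule 18): 10000000000000
Gen 14 (rule 124): 11000000000000
Gen 15 (rule 106): 11000000000000
Gen 16 (rule 195): 01011111111111

Answer: 1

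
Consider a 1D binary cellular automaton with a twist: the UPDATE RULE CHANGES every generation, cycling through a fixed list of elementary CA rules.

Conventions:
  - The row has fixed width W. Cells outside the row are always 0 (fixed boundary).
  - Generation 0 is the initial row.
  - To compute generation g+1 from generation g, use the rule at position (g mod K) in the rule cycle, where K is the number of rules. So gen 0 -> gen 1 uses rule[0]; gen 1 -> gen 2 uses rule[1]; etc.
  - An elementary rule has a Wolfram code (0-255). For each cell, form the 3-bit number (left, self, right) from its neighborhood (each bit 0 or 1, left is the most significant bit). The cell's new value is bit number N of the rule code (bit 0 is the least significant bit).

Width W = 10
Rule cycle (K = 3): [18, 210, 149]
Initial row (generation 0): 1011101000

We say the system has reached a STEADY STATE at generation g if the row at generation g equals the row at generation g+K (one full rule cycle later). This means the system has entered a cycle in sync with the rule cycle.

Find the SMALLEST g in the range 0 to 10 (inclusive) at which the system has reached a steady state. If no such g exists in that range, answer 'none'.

Gen 0: 1011101000
Gen 1 (rule 18): 0000000100
Gen 2 (rule 210): 0000001010
Gen 3 (rule 149): 1111101011
Gen 4 (rule 18): 0000000000
Gen 5 (rule 210): 0000000000
Gen 6 (rule 149): 1111111111
Gen 7 (rule 18): 0000000000
Gen 8 (rule 210): 0000000000
Gen 9 (rule 149): 1111111111
Gen 10 (rule 18): 0000000000
Gen 11 (rule 210): 0000000000
Gen 12 (rule 149): 1111111111
Gen 13 (rule 18): 0000000000

Answer: 4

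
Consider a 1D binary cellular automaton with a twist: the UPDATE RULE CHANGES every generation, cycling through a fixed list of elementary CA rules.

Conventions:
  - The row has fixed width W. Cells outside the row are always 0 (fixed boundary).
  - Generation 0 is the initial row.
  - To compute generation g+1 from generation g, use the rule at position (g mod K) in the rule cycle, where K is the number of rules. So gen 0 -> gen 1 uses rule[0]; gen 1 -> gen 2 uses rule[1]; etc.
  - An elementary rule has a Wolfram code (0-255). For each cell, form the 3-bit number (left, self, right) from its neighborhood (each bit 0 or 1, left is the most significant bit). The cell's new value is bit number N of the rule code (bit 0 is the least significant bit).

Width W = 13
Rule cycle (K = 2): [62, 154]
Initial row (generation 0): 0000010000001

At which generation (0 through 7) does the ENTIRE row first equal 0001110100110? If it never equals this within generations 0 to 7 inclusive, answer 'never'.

Gen 0: 0000010000001
Gen 1 (rule 62): 0000111000011
Gen 2 (rule 154): 0001110100110
Gen 3 (rule 62): 0011001111101
Gen 4 (rule 154): 0110111111000
Gen 5 (rule 62): 1101100000100
Gen 6 (rule 154): 1001010001010
Gen 7 (rule 62): 1111111011111

Answer: 2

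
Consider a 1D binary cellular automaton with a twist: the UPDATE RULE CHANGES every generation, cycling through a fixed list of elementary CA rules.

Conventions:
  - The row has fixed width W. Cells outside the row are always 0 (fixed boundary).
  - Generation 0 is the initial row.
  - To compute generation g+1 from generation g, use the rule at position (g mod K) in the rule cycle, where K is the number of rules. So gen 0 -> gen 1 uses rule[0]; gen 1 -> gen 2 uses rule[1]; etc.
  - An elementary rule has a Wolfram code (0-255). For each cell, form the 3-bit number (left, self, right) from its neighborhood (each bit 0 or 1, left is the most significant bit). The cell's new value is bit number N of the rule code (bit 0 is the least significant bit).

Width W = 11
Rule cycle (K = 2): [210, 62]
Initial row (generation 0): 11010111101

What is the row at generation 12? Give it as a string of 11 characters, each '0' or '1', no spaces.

Gen 0: 11010111101
Gen 1 (rule 210): 01000011100
Gen 2 (rule 62): 11100110010
Gen 3 (rule 210): 01111011101
Gen 4 (rule 62): 11000110011
Gen 5 (rule 210): 01101011101
Gen 6 (rule 62): 11011110011
Gen 7 (rule 210): 01001111101
Gen 8 (rule 62): 11111000011
Gen 9 (rule 210): 01111100101
Gen 10 (rule 62): 11000011111
Gen 11 (rule 210): 01100101111
Gen 12 (rule 62): 11011111000

Answer: 11011111000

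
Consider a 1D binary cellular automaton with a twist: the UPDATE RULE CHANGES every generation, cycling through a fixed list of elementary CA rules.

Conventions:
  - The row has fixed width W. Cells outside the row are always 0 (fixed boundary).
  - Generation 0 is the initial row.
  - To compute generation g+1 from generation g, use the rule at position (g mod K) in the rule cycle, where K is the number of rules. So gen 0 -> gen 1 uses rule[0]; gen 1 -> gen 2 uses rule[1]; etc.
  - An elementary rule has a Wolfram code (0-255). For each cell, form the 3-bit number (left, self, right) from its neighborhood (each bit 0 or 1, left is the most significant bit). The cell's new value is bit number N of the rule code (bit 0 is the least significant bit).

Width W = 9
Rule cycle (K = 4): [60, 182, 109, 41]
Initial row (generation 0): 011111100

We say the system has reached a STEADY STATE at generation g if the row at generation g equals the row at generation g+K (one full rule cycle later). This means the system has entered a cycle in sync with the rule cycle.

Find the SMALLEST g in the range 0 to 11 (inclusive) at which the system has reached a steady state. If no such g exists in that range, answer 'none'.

Gen 0: 011111100
Gen 1 (rule 60): 010000010
Gen 2 (rule 182): 111000111
Gen 3 (rule 109): 101010101
Gen 4 (rule 41): 010101010
Gen 5 (rule 60): 011111111
Gen 6 (rule 182): 101111110
Gen 7 (rule 109): 111000010
Gen 8 (rule 41): 100011000
Gen 9 (rule 60): 110010100
Gen 10 (rule 182): 001111110
Gen 11 (rule 109): 101000010
Gen 12 (rule 41): 010011000
Gen 13 (rule 60): 011010100
Gen 14 (rule 182): 100111110
Gen 15 (rule 109): 100100010

Answer: none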